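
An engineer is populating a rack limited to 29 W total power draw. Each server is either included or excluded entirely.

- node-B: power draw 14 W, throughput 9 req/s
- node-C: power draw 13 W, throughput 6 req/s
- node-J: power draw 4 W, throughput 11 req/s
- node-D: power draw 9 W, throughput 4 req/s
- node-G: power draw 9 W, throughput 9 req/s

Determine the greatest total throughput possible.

Take node-B, node-J, and node-G: power draw 14 + 4 + 9 = 27 ≤ 29, throughput 9 + 11 + 9 = 29.
No other feasible combination does better.

29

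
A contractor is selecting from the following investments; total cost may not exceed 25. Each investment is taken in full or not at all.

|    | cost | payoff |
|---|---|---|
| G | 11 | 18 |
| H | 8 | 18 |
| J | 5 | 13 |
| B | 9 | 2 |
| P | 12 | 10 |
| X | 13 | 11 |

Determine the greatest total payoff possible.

49

Treat it as a binary knapsack problem.
Take G, H, and J: cost 11 + 8 + 5 = 24 ≤ 25, payoff 18 + 18 + 13 = 49.
No other feasible combination does better.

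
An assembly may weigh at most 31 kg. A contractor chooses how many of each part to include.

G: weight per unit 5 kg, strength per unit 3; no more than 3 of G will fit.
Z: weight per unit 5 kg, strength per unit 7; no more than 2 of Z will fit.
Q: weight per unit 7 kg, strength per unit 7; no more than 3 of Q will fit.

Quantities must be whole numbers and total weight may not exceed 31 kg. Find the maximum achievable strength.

1×G, 1×Z, and 3×Q: weight 31 ≤ 31, strength 1·3 + 1·7 + 3·7 = 31.
2×Z and 3×Q: weight 31 ≤ 31, strength 2·7 + 3·7 = 35.
Best is 35.

35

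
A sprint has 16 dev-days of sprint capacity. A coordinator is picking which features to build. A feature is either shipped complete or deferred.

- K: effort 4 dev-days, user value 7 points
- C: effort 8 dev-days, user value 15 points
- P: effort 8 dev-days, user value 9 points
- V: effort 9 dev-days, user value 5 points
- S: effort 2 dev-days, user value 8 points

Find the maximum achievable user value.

Treat it as a binary knapsack problem.
Take K, C, and S: effort 4 + 8 + 2 = 14 ≤ 16, user value 7 + 15 + 8 = 30.
No other feasible combination does better.

30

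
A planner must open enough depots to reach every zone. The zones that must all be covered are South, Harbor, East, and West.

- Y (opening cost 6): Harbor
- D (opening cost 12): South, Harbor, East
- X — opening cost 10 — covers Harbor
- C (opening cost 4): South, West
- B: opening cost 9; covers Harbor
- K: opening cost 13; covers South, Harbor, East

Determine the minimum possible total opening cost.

The greedy cost-per-new-zone heuristic would pick C, Y, and D for 22, but a cheaper cover exists.
Choose D and C: together they cover South, Harbor, East, West — every zone.
Total opening cost: 12 + 4 = 16.
No cover costs less than 16.

16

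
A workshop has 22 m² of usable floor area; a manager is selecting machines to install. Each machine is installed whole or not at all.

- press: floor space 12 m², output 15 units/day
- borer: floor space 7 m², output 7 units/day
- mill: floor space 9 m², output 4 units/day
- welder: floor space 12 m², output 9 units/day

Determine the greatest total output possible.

22

Take press and borer: floor space 12 + 7 = 19 ≤ 22, output 15 + 7 = 22.
No other feasible combination does better.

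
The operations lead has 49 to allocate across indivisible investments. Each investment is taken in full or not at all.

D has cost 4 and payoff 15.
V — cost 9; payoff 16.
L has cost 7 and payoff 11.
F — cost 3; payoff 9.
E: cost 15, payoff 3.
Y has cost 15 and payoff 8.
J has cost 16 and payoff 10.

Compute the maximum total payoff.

61

This is a 0-1 knapsack instance.
D + V + F + Y + J: cost 4 + 9 + 3 + 15 + 16 = 47 ≤ 49, payoff 15 + 16 + 9 + 8 + 10 = 58.
D + V + L + F + J: cost 4 + 9 + 7 + 3 + 16 = 39 ≤ 49, payoff 15 + 16 + 11 + 9 + 10 = 61.
D + V + L + F + Y: cost 4 + 9 + 7 + 3 + 15 = 38 ≤ 49, payoff 15 + 16 + 11 + 9 + 8 = 59.
Best is D, V, L, F, and J with total payoff 61.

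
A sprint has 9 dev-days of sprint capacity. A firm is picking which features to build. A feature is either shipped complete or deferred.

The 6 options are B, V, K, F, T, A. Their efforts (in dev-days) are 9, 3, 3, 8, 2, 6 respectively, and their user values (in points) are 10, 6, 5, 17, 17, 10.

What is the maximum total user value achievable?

28

V + T: effort 3 + 2 = 5 ≤ 9, user value 6 + 17 = 23.
V + K + T: effort 3 + 3 + 2 = 8 ≤ 9, user value 6 + 5 + 17 = 28.
T + A: effort 2 + 6 = 8 ≤ 9, user value 17 + 10 = 27.
Best is V, K, and T with total user value 28.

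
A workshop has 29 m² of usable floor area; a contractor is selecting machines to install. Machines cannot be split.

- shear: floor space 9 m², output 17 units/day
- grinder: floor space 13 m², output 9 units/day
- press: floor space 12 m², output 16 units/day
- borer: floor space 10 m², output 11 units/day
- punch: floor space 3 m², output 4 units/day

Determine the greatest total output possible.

37

Allowing fractional choices, the relaxed optimum would be about 42.5, but machines are indivisible.
shear + press: floor space 9 + 12 = 21 ≤ 29, output 17 + 16 = 33.
shear + borer + punch: floor space 9 + 10 + 3 = 22 ≤ 29, output 17 + 11 + 4 = 32.
shear + press + punch: floor space 9 + 12 + 3 = 24 ≤ 29, output 17 + 16 + 4 = 37.
Best is shear, press, and punch with total output 37.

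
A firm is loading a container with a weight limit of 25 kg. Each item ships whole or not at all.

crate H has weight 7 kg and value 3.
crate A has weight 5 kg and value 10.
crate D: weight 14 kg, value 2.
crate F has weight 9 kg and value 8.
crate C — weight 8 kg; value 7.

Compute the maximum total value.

Allowing fractional choices, the relaxed optimum would be about 26.3, but items are indivisible.
crate A + crate F + crate C: weight 5 + 9 + 8 = 22 ≤ 25, value 10 + 8 + 7 = 25.
crate H + crate A + crate C: weight 7 + 5 + 8 = 20 ≤ 25, value 3 + 10 + 7 = 20.
crate H + crate A + crate F: weight 7 + 5 + 9 = 21 ≤ 25, value 3 + 10 + 8 = 21.
Best is crate A, crate F, and crate C with total value 25.

25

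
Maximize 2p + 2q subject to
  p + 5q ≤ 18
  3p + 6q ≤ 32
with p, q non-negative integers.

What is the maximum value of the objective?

Relaxing integrality, the LP optimum is 21.33 at (p,q) = (10.7, 0), which is not an integer point.
(p,q)=(10,0): 1·10+5·0=10≤18, 3·10+6·0=30≤32, objective 20.
(p,q)=(9,0): 1·9+5·0=9≤18, 3·9+6·0=27≤32, objective 18.
The best lattice point is (10,0), giving 20.

20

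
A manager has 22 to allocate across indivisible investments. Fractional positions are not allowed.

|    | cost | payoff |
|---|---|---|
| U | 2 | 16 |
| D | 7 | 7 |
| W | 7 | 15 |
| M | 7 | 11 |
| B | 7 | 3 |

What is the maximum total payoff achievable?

Allowing fractional choices, the relaxed optimum would be about 48.0, but investments are indivisible.
U + D + W: cost 2 + 7 + 7 = 16 ≤ 22, payoff 16 + 7 + 15 = 38.
U + W + M: cost 2 + 7 + 7 = 16 ≤ 22, payoff 16 + 15 + 11 = 42.
U + D + M: cost 2 + 7 + 7 = 16 ≤ 22, payoff 16 + 7 + 11 = 34.
Best is U, W, and M with total payoff 42.

42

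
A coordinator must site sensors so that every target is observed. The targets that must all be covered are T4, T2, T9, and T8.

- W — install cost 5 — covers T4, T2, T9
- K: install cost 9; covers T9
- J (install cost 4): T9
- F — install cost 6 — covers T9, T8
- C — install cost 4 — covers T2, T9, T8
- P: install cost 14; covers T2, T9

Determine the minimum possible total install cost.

9

Choose W and C: together they cover T4, T2, T9, T8 — every target.
Total install cost: 5 + 4 = 9.
No cover costs less than 9.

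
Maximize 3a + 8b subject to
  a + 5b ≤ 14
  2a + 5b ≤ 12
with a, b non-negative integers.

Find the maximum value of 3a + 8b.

The continuous relaxation peaks at (0, 2.4) with value 19.20; rounding to a feasible lattice point costs some objective.
(a,b)=(1,2): 1·1+5·2=11≤14, 2·1+5·2=12≤12, objective 19.
(a,b)=(0,2): 1·0+5·2=10≤14, 2·0+5·2=10≤12, objective 16.
No feasible integer point exceeds 19.

19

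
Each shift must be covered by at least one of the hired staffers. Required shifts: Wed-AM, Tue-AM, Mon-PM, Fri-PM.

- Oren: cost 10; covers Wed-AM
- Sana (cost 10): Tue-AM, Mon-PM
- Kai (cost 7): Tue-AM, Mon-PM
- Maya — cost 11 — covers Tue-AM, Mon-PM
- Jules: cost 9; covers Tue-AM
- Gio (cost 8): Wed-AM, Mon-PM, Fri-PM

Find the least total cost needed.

Choose Kai and Gio: together they cover Wed-AM, Tue-AM, Mon-PM, Fri-PM — every shift.
Total cost: 7 + 8 = 15.
No cover costs less than 15.

15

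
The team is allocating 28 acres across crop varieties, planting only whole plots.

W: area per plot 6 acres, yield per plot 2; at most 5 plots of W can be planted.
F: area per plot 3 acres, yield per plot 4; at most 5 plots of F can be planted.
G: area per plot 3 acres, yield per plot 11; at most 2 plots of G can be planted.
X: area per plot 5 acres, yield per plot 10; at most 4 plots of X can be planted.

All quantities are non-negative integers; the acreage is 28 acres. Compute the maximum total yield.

This is a bounded integer knapsack.
Take 2×G and 4×X: area 26 ≤ 28, yield 2·11 + 4·10 = 62.
G has the best ratio (11/3) and is taken to its limit of 2; remaining capacity is filled optimally with the others.

62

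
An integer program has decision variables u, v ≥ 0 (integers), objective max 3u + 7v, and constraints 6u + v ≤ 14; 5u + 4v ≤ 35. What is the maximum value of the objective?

56

(u,v)=(0,8): 6·0+1·8=8≤14, 5·0+4·8=32≤35, objective 56.
(u,v)=(1,7): 6·1+1·7=13≤14, 5·1+4·7=33≤35, objective 52.
(u,v)=(0,7): 6·0+1·7=7≤14, 5·0+4·7=28≤35, objective 49.
Maximum is 56 at (u,v)=(0,8).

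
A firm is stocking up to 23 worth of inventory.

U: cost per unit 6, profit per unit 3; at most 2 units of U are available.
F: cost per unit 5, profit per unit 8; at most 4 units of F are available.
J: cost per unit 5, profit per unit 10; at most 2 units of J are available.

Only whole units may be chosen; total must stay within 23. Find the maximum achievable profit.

36

This is a bounded integer knapsack.
Take 2×F and 2×J: cost 20 ≤ 23, profit 2·8 + 2·10 = 36.
J has the best ratio (10/5) and is taken to its limit of 2; remaining capacity is filled optimally with the others.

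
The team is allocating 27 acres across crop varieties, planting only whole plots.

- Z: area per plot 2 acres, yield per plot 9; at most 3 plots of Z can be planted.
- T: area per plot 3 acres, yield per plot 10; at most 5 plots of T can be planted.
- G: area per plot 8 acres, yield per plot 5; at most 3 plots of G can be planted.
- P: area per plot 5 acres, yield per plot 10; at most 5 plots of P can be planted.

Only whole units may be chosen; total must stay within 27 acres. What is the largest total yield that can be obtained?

Z has the best ratio (9/2); taking only Z gives at most 3×9 = 27 (stopped by the supply cap of 3).
Mixing does better — 3×Z, 5×T, and 1×P: area 26 ≤ 27, yield 3·9 + 5·10 + 1·10 = 87.

87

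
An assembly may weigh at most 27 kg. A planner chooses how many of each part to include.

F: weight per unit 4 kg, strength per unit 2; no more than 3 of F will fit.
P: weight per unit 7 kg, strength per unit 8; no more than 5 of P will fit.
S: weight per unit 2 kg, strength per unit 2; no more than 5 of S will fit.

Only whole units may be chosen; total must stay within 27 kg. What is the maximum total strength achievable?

30

This is a bounded integer knapsack.
3×P and 2×S: weight 25 ≤ 27, strength 3·8 + 2·2 = 28.
3×P and 3×S: weight 27 ≤ 27, strength 3·8 + 3·2 = 30.
Best is 30.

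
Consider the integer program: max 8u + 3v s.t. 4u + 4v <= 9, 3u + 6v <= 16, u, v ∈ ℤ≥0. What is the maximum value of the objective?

16

The continuous relaxation peaks at (2.25, 0) with value 18.00; rounding to a feasible lattice point costs some objective.
(u,v)=(2,0): 4·2+4·0=8≤9, 3·2+6·0=6≤16, objective 16.
(u,v)=(1,1): 4·1+4·1=8≤9, 3·1+6·1=9≤16, objective 11.
(u,v)=(1,0): 4·1+4·0=4≤9, 3·1+6·0=3≤16, objective 8.
The best lattice point is (2,0), giving 16.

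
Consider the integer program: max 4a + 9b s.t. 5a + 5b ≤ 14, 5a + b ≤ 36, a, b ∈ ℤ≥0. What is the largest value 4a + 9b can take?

The continuous relaxation peaks at (0, 2.8) with value 25.20; rounding to a feasible lattice point costs some objective.
(a,b)=(0,2): 5·0+5·2=10≤14, 5·0+1·2=2≤36, objective 18.
(a,b)=(1,1): 5·1+5·1=10≤14, 5·1+1·1=6≤36, objective 13.
(a,b)=(0,1): 5·0+5·1=5≤14, 5·0+1·1=1≤36, objective 9.
No feasible integer point exceeds 18.

18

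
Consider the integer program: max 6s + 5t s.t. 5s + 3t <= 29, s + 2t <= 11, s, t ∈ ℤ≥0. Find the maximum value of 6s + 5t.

(s,t)=(4,3) is feasible, giving 39.
(s,t)=(3,4) is feasible, giving 38.
No feasible integer point exceeds 39.

39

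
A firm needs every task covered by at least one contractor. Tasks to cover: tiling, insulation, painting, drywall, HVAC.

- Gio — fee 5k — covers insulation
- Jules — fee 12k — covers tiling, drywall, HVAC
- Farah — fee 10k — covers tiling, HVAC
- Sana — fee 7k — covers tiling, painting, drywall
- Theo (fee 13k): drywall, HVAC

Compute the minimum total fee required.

22

This is a weighted set-cover instance.
Choose Gio, Farah, and Sana: together they cover tiling, insulation, painting, drywall, HVAC — every task.
Total fee: 5 + 10 + 7 = 22.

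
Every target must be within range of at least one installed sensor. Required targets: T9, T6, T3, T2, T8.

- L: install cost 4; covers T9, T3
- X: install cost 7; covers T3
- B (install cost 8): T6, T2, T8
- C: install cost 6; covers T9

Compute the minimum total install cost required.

Choose L and B: together they cover T9, T6, T3, T2, T8 — every target.
Total install cost: 4 + 8 = 12.

12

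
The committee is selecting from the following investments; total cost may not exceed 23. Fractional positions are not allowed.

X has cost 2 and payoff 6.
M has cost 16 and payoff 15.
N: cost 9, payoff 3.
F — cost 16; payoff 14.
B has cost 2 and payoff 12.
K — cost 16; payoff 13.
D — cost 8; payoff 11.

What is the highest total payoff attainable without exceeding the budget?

This is a 0-1 knapsack instance.
Allowing fractional choices, the relaxed optimum would be about 39.3, but investments are indivisible.
X + N + B + D: cost 2 + 9 + 2 + 8 = 21 ≤ 23, payoff 6 + 3 + 12 + 11 = 32.
X + M + B: cost 2 + 16 + 2 = 20 ≤ 23, payoff 6 + 15 + 12 = 33.
X + F + B: cost 2 + 16 + 2 = 20 ≤ 23, payoff 6 + 14 + 12 = 32.
Best is X, M, and B with total payoff 33.

33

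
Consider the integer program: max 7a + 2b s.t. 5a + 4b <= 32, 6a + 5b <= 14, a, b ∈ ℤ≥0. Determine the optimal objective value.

Relaxing integrality, the LP optimum is 16.33 at (a,b) = (2.33, 0), which is not an integer point.
(a,b)=(2,0): 5·2+4·0=10≤32, 6·2+5·0=12≤14, objective 14.
(a,b)=(1,1): 5·1+4·1=9≤32, 6·1+5·1=11≤14, objective 9.
(a,b)=(1,0): 5·1+4·0=5≤32, 6·1+5·0=6≤14, objective 7.
The best lattice point is (2,0), giving 14.

14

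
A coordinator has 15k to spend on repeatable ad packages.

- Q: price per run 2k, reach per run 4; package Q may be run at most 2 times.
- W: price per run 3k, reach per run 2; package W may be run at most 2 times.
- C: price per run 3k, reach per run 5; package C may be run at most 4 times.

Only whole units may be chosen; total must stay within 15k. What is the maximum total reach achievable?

24

Take 1×Q and 4×C: price 14 ≤ 15, reach 1·4 + 4·5 = 24.
No other integer combination yields more.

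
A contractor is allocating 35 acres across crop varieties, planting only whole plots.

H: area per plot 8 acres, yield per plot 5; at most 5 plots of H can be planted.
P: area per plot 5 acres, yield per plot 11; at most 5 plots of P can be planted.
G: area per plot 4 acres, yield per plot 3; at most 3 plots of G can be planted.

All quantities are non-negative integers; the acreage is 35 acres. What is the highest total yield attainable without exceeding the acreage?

1×H and 5×P: area 33 ≤ 35, yield 1·5 + 5·11 = 60.
5×P and 2×G: area 33 ≤ 35, yield 5·11 + 2·3 = 61.
Best is 61.

61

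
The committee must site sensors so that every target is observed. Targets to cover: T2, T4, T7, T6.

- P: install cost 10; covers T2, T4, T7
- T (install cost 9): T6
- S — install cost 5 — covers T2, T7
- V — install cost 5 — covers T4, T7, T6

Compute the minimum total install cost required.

10

This is an integer covering problem.
Choose S and V: together they cover T2, T4, T7, T6 — every target.
Total install cost: 5 + 5 = 10.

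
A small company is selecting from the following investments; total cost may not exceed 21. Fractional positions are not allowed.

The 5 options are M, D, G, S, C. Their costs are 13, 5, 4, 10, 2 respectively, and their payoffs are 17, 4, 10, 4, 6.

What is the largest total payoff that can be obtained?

Allowing fractional choices, the relaxed optimum would be about 34.6, but investments are indivisible.
M + G: cost 13 + 4 = 17 ≤ 21, payoff 17 + 10 = 27.
M + D + C: cost 13 + 5 + 2 = 20 ≤ 21, payoff 17 + 4 + 6 = 27.
M + G + C: cost 13 + 4 + 2 = 19 ≤ 21, payoff 17 + 10 + 6 = 33.
Best is M, G, and C with total payoff 33.

33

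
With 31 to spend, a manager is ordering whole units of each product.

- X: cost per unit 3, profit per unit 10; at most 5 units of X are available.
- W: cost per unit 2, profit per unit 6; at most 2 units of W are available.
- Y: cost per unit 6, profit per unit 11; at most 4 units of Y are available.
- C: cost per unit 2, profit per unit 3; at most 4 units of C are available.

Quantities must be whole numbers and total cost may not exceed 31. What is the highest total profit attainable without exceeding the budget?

This is a bounded integer knapsack.
Take 5×X, 2×W, and 2×Y: cost 31 ≤ 31, profit 5·10 + 2·6 + 2·11 = 84.
X has the best ratio (10/3) and is taken to its limit of 5; remaining capacity is filled optimally with the others.

84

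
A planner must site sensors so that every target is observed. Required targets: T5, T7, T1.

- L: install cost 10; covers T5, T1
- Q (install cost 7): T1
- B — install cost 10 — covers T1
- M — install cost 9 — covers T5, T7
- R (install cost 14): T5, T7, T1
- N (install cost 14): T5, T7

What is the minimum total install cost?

14

This is an integer covering problem.
The greedy cost-per-new-target heuristic would pick M and Q for 16, but a cheaper cover exists.
R alone covers T5, T7, T1 — every target.
Total install cost: 14.
No cover costs less than 14.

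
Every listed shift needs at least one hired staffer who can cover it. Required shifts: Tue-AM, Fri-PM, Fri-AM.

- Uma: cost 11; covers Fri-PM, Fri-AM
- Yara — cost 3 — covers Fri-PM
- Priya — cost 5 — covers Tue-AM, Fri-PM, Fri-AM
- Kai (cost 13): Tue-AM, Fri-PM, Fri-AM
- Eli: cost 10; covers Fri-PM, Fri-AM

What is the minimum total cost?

Priya alone covers Tue-AM, Fri-PM, Fri-AM — every shift.
Total cost: 5.
No cover costs less than 5.

5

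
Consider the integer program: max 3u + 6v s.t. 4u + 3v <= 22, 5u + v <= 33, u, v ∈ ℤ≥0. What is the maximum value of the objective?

(u,v)=(0,7): 4·0+3·7=21≤22, 5·0+1·7=7≤33, objective 42.
(u,v)=(1,6): 4·1+3·6=22≤22, 5·1+1·6=11≤33, objective 39.
(u,v)=(0,6): 4·0+3·6=18≤22, 5·0+1·6=6≤33, objective 36.
No feasible integer point exceeds 42.

42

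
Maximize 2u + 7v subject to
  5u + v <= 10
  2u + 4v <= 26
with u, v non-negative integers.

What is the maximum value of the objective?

42

The continuous relaxation peaks at (0, 6.5) with value 45.50; rounding to a feasible lattice point costs some objective.
(u,v)=(0,6): 5·0+1·6=6≤10, 2·0+4·6=24≤26, objective 42.
(u,v)=(1,5): 5·1+1·5=10≤10, 2·1+4·5=22≤26, objective 37.
(u,v)=(0,5): 5·0+1·5=5≤10, 2·0+4·5=20≤26, objective 35.
Maximum is 42 at (u,v)=(0,6).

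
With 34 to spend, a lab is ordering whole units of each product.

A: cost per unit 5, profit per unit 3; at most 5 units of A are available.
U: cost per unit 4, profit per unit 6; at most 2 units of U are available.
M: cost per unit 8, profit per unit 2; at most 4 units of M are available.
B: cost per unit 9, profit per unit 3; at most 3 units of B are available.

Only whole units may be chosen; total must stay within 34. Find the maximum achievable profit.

27

Take 5×A and 2×U: cost 33 ≤ 34, profit 5·3 + 2·6 = 27.
U has the best ratio (6/4) and is taken to its limit of 2; remaining capacity is filled optimally with the others.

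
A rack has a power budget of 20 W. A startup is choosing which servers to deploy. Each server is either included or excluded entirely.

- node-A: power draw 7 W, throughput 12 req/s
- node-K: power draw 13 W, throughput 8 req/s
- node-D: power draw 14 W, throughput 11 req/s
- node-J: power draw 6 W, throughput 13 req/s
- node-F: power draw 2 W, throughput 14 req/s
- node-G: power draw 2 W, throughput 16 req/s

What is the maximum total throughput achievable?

Allowing fractional choices, the relaxed optimum would be about 57.4, but servers are indivisible.
node-A + node-J + node-F + node-G: power draw 7 + 6 + 2 + 2 = 17 ≤ 20, throughput 12 + 13 + 14 + 16 = 55.
node-J + node-F + node-G: power draw 6 + 2 + 2 = 10 ≤ 20, throughput 13 + 14 + 16 = 43.
Best is node-A, node-J, node-F, and node-G with total throughput 55.

55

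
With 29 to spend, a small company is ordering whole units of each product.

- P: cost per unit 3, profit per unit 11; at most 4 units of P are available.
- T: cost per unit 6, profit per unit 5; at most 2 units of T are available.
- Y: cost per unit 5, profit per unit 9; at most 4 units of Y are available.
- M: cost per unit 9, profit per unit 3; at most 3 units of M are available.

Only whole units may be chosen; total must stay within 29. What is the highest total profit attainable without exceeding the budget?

Take 4×P and 3×Y: cost 27 ≤ 29, profit 4·11 + 3·9 = 71.
P has the best ratio (11/3) and is taken to its limit of 4; remaining capacity is filled optimally with the others.

71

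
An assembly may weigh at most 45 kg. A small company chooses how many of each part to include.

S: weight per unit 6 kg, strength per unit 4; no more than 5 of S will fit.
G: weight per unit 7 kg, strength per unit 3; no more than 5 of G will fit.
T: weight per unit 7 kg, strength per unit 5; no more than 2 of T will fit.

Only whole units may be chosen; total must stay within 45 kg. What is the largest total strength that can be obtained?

This is a bounded integer knapsack.
4×S, 1×G, and 2×T: weight 45 ≤ 45, strength 4·4 + 1·3 + 2·5 = 29.
5×S and 2×T: weight 44 ≤ 45, strength 5·4 + 2·5 = 30.
Best is 30.

30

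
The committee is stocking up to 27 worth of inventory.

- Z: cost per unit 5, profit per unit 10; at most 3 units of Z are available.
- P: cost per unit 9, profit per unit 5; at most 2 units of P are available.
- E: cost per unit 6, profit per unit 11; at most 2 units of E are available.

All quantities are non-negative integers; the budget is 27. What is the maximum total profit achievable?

Z has the best ratio (10/5); taking only Z gives at most 3×10 = 30 (stopped by the supply cap of 3).
Mixing does better — 3×Z and 2×E: cost 27 ≤ 27, profit 3·10 + 2·11 = 52.

52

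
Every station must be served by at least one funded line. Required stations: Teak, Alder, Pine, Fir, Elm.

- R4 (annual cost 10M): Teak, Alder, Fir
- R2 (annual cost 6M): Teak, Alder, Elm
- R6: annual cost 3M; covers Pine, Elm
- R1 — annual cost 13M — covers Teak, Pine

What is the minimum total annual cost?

The greedy cost-per-new-station heuristic would pick R6, R2, and R4 for 19, but a cheaper cover exists.
Choose R4 and R6: together they cover Teak, Alder, Pine, Fir, Elm — every station.
Total annual cost: 10 + 3 = 13.
No cover costs less than 13.

13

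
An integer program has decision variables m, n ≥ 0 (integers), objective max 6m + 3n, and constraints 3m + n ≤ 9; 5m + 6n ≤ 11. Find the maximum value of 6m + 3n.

12

The continuous relaxation peaks at (2.2, 0) with value 13.20; rounding to a feasible lattice point costs some objective.
(m,n)=(2,0): 3·2+1·0=6≤9, 5·2+6·0=10≤11, objective 12.
(m,n)=(1,1): 3·1+1·1=4≤9, 5·1+6·1=11≤11, objective 9.
(m,n)=(1,0): 3·1+1·0=3≤9, 5·1+6·0=5≤11, objective 6.
Maximum is 12 at (m,n)=(2,0).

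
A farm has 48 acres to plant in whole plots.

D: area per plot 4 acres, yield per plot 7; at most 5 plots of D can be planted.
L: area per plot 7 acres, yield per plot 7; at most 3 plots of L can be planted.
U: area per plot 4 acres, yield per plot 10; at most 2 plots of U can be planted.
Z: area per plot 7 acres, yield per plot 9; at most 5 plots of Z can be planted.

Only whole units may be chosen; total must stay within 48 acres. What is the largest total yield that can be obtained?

U has the best ratio (10/4); taking only U gives at most 2×10 = 20 (stopped by the supply cap of 2).
Mixing does better — 3×D, 2×U, and 4×Z: area 48 ≤ 48, yield 3·7 + 2·10 + 4·9 = 77.

77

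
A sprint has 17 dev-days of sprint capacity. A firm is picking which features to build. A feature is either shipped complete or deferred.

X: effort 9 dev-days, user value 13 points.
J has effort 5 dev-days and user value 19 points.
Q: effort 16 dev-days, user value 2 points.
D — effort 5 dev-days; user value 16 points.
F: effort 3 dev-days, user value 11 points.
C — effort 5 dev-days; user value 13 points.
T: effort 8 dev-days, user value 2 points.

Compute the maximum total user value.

Take J, D, and C: effort 5 + 5 + 5 = 15 ≤ 17, user value 19 + 16 + 13 = 48.
No other feasible combination does better.

48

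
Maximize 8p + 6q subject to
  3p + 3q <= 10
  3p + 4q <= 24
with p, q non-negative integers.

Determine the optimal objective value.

24

Relaxing integrality, the LP optimum is 26.67 at (p,q) = (3.33, 0), which is not an integer point.
(p,q)=(3,0): 3·3+3·0=9≤10, 3·3+4·0=9≤24, objective 24.
(p,q)=(2,1): 3·2+3·1=9≤10, 3·2+4·1=10≤24, objective 22.
(p,q)=(2,0): 3·2+3·0=6≤10, 3·2+4·0=6≤24, objective 16.
No feasible integer point exceeds 24.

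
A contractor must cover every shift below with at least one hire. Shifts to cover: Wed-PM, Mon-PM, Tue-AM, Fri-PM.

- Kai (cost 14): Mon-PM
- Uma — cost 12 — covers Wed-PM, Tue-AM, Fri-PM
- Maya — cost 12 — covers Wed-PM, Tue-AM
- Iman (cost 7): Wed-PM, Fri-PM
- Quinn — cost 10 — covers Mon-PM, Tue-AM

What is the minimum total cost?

17

Choose Iman and Quinn: together they cover Wed-PM, Mon-PM, Tue-AM, Fri-PM — every shift.
Total cost: 7 + 10 = 17.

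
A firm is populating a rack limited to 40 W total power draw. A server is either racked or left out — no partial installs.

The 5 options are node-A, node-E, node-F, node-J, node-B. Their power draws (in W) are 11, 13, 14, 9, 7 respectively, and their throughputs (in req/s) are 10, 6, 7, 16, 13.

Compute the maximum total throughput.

45

node-F + node-J + node-B: power draw 14 + 9 + 7 = 30 ≤ 40, throughput 7 + 16 + 13 = 36.
node-A + node-J + node-B: power draw 11 + 9 + 7 = 27 ≤ 40, throughput 10 + 16 + 13 = 39.
node-A + node-E + node-J + node-B: power draw 11 + 13 + 9 + 7 = 40 ≤ 40, throughput 10 + 6 + 16 + 13 = 45.
Best is node-A, node-E, node-J, and node-B with total throughput 45.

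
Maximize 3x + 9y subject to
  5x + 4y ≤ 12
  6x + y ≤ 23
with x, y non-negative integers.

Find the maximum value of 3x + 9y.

(x,y)=(0,3): 5·0+4·3=12≤12, 6·0+1·3=3≤23, objective 27.
(x,y)=(0,2): 5·0+4·2=8≤12, 6·0+1·2=2≤23, objective 18.
The best lattice point is (0,3), giving 27.

27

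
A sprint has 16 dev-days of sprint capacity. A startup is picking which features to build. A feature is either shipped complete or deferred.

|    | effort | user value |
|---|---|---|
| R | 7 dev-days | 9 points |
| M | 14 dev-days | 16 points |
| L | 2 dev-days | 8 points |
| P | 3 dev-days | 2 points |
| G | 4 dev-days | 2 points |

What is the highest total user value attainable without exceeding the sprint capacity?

24

Allowing fractional choices, the relaxed optimum would be about 25.0, but features are indivisible.
R + L + P + G: effort 7 + 2 + 3 + 4 = 16 ≤ 16, user value 9 + 8 + 2 + 2 = 21.
M + L: effort 14 + 2 = 16 ≤ 16, user value 16 + 8 = 24.
Best is M and L with total user value 24.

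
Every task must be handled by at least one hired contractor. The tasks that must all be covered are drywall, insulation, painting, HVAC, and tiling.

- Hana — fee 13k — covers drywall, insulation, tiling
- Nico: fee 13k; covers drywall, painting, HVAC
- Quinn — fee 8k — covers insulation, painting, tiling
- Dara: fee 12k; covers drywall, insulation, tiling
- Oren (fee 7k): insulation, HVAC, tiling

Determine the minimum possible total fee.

20

Choose Nico and Oren: together they cover drywall, insulation, painting, HVAC, tiling — every task.
Total fee: 13 + 7 = 20.
No cover costs less than 20.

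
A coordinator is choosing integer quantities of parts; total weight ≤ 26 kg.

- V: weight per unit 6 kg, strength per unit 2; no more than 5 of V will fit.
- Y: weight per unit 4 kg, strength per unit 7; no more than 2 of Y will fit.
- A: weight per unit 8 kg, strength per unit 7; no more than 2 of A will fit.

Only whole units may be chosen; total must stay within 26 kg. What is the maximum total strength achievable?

2×Y and 2×A: weight 24 ≤ 26, strength 2·7 + 2·7 = 28.
1×V, 1×Y, and 2×A: weight 26 ≤ 26, strength 1·2 + 1·7 + 2·7 = 23.
Best is 28.

28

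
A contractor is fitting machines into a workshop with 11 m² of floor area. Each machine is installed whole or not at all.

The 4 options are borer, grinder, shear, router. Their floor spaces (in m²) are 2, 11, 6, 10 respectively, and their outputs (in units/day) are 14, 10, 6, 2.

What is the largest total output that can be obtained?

Allowing fractional choices, the relaxed optimum would be about 22.7, but machines are indivisible.
borer + shear: floor space 2 + 6 = 8 ≤ 11, output 14 + 6 = 20.
borer: floor space 2 ≤ 11, output 14.
grinder: floor space 11 ≤ 11, output 10.
Best is borer and shear with total output 20.

20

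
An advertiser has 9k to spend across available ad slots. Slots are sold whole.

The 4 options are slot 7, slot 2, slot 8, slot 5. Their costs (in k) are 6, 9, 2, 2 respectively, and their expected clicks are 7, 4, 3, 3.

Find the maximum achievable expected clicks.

This is a 0-1 knapsack instance.
Take slot 7 and slot 8: cost 6 + 2 = 8 ≤ 9, expected clicks 7 + 3 = 10.
No feasible combination exceeds this.

10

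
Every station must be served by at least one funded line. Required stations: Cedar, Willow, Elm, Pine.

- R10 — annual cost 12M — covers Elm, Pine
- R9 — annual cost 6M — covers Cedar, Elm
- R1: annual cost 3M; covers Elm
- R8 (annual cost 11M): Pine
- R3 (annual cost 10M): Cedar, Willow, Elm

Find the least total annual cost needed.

The greedy cost-per-new-station heuristic would pick R9, R3, and R8 for 27, but a cheaper cover exists.
Choose R8 and R3: together they cover Cedar, Willow, Elm, Pine — every station.
Total annual cost: 11 + 10 = 21.
No cover costs less than 21.

21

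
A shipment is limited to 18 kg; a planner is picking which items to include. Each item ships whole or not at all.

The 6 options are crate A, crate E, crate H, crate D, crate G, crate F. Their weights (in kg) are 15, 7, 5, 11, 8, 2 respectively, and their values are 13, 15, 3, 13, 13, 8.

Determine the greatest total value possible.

36

Allowing fractional choices, the relaxed optimum would be about 37.2, but items are indivisible.
crate E + crate D: weight 7 + 11 = 18 ≤ 18, value 15 + 13 = 28.
crate E + crate G: weight 7 + 8 = 15 ≤ 18, value 15 + 13 = 28.
crate E + crate G + crate F: weight 7 + 8 + 2 = 17 ≤ 18, value 15 + 13 + 8 = 36.
Best is crate E, crate G, and crate F with total value 36.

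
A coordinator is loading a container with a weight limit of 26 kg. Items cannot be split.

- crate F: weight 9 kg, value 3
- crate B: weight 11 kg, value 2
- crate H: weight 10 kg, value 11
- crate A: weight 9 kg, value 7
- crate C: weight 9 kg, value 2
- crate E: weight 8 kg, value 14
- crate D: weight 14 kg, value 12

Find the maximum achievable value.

26

crate F + crate A + crate E: weight 9 + 9 + 8 = 26 ≤ 26, value 3 + 7 + 14 = 24.
crate H + crate E: weight 10 + 8 = 18 ≤ 26, value 11 + 14 = 25.
crate E + crate D: weight 8 + 14 = 22 ≤ 26, value 14 + 12 = 26.
Best is crate E and crate D with total value 26.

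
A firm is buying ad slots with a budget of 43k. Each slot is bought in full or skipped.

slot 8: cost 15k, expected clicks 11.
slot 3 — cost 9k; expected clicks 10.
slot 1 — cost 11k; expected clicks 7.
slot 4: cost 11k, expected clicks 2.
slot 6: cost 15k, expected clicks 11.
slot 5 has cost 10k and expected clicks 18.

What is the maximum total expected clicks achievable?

40

This is a 0-1 knapsack instance.
Allowing fractional choices, the relaxed optimum would be about 45.6, but ad slots are indivisible.
slot 8 + slot 3 + slot 5: cost 15 + 9 + 10 = 34 ≤ 43, expected clicks 11 + 10 + 18 = 39.
slot 8 + slot 6 + slot 5: cost 15 + 15 + 10 = 40 ≤ 43, expected clicks 11 + 11 + 18 = 40.
slot 3 + slot 6 + slot 5: cost 9 + 15 + 10 = 34 ≤ 43, expected clicks 10 + 11 + 18 = 39.
Best is slot 8, slot 6, and slot 5 with total expected clicks 40.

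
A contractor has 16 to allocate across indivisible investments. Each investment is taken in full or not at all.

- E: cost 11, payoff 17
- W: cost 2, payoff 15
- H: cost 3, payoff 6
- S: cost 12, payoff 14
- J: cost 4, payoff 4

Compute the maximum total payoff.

W + S: cost 2 + 12 = 14 ≤ 16, payoff 15 + 14 = 29.
E + W: cost 11 + 2 = 13 ≤ 16, payoff 17 + 15 = 32.
E + W + H: cost 11 + 2 + 3 = 16 ≤ 16, payoff 17 + 15 + 6 = 38.
Best is E, W, and H with total payoff 38.

38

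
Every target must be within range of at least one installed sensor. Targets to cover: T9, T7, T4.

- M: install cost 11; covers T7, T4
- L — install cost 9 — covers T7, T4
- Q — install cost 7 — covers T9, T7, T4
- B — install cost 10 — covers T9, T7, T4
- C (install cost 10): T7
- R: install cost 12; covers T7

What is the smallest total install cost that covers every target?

7

Q alone covers T9, T7, T4 — every target.
Total install cost: 7.
No cover costs less than 7.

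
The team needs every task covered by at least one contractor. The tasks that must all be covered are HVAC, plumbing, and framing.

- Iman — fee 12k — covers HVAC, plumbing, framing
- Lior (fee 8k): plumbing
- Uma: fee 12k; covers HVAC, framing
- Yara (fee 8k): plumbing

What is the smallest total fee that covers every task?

Iman alone covers HVAC, plumbing, framing — every task.
Total fee: 12.
No cover costs less than 12.

12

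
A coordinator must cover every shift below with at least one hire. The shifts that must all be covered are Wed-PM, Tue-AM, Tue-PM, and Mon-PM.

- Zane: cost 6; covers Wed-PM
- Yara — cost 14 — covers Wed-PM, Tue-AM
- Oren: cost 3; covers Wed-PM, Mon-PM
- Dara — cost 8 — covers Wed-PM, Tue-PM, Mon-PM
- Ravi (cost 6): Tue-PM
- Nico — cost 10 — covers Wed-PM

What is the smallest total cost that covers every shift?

22

The greedy cost-per-new-shift heuristic would pick Oren, Ravi, and Yara for 23, but a cheaper cover exists.
Choose Yara and Dara: together they cover Wed-PM, Tue-AM, Tue-PM, Mon-PM — every shift.
Total cost: 14 + 8 = 22.
No cover costs less than 22.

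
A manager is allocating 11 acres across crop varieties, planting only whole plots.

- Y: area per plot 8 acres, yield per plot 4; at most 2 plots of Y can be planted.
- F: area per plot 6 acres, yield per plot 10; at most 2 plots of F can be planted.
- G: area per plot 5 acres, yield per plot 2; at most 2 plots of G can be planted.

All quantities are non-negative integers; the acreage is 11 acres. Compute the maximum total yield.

This is a bounded integer knapsack.
Take 1×F and 1×G: area 11 ≤ 11, yield 1·10 + 1·2 = 12.
No other integer combination yields more.

12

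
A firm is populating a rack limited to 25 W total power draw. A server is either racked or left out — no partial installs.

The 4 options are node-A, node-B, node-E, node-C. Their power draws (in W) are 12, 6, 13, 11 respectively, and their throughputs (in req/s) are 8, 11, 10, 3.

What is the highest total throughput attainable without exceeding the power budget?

This is an integer program with binary decision variables.
Allowing fractional choices, the relaxed optimum would be about 25.0, but servers are indivisible.
node-B + node-E: power draw 6 + 13 = 19 ≤ 25, throughput 11 + 10 = 21.
node-A + node-B: power draw 12 + 6 = 18 ≤ 25, throughput 8 + 11 = 19.
node-A + node-E: power draw 12 + 13 = 25 ≤ 25, throughput 8 + 10 = 18.
Best is node-B and node-E with total throughput 21.

21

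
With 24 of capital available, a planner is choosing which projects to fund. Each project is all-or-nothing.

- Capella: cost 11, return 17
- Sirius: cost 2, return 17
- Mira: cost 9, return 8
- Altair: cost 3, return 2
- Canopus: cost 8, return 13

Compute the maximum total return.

Allowing fractional choices, the relaxed optimum would be about 49.7, but projects are indivisible.
Capella + Sirius + Canopus: cost 11 + 2 + 8 = 21 ≤ 24, return 17 + 17 + 13 = 47.
Capella + Sirius + Altair + Canopus: cost 11 + 2 + 3 + 8 = 24 ≤ 24, return 17 + 17 + 2 + 13 = 49.
Capella + Sirius + Mira: cost 11 + 2 + 9 = 22 ≤ 24, return 17 + 17 + 8 = 42.
Best is Capella, Sirius, Altair, and Canopus with total return 49.

49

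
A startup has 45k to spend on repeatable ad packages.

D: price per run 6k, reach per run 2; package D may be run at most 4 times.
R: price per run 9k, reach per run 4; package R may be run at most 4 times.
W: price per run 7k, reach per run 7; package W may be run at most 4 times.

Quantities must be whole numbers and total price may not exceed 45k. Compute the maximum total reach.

W has the best ratio (7/7); taking only W gives at most 4×7 = 28 (stopped by the supply cap of 4).
Mixing does better — 1×D, 1×R, and 4×W: price 43 ≤ 45, reach 1·2 + 1·4 + 4·7 = 34.

34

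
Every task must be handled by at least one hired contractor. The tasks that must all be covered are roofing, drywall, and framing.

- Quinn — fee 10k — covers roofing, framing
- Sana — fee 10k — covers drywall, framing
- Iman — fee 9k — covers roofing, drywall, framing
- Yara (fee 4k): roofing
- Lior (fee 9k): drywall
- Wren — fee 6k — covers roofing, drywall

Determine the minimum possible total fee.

Iman alone covers roofing, drywall, framing — every task.
Total fee: 9.
No cover costs less than 9.

9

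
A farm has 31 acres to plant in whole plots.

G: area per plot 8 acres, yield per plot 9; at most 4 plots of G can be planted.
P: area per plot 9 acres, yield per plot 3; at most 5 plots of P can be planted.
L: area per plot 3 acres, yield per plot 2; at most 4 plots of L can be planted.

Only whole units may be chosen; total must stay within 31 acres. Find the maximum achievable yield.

G has the best ratio (9/8); taking only G gives at most 3×9 = 27 (stopped by the area limit).
Mixing does better — 3×G and 2×L: area 30 ≤ 31, yield 3·9 + 2·2 = 31.

31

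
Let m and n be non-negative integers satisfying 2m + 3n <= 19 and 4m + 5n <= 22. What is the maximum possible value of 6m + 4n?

(m,n)=(5,0): 2·5+3·0=10≤19, 4·5+5·0=20≤22, objective 30.
(m,n)=(4,1): 2·4+3·1=11≤19, 4·4+5·1=21≤22, objective 28.
No feasible integer point exceeds 30.

30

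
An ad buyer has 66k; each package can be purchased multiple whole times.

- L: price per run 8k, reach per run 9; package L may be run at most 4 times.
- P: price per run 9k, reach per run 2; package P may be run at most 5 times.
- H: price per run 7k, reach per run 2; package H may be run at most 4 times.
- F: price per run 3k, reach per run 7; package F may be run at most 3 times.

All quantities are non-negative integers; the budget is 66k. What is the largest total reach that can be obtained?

63

This is a bounded integer knapsack.
Take 4×L, 3×H, and 3×F: price 62 ≤ 66, reach 4·9 + 3·2 + 3·7 = 63.
F has the best ratio (7/3) and is taken to its limit of 3; remaining capacity is filled optimally with the others.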